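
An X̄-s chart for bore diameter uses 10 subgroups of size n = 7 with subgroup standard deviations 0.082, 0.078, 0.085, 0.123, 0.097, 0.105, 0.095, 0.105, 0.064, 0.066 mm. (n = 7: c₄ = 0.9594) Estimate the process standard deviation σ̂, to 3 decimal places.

0.094

s̄ = (0.082 + 0.078 + 0.085 + 0.123 + 0.097 + 0.105 + 0.095 + 0.105 + 0.064 + 0.066) / 10 = 0.0900
σ̂ = s̄ / c₄ = 0.0900 / 0.9594 = 0.0938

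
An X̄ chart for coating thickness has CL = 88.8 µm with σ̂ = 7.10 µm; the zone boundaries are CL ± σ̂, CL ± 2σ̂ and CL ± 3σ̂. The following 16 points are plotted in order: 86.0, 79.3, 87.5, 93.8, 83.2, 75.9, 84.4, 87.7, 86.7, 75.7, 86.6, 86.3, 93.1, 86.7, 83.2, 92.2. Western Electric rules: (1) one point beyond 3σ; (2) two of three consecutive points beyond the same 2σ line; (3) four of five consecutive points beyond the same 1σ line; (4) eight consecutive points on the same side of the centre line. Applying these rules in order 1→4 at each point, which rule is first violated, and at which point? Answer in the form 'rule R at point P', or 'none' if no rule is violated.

Zone of each point (C = within 1σ̂, B = 1σ̂–2σ̂, A = 2σ̂–3σ̂, * = beyond 3σ̂; sign = side of CL): 1:-C, 2:-B, 3:-C, 4:+C, 5:-C, 6:-B, 7:-C, 8:-C, 9:-C, 10:-B, 11:-C, 12:-C, 13:+C, 14:-C, 15:-C, 16:+C
Rule 4 (eight consecutive points on the same side of the centre line) is satisfied at point 12.

rule 4 at point 12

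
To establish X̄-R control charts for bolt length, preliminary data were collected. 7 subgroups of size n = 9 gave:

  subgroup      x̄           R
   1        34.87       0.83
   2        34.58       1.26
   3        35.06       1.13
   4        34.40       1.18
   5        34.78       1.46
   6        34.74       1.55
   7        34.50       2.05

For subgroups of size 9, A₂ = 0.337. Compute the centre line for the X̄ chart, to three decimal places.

X̄̄ = (34.87 + 34.58 + 35.06 + 34.40 + 34.78 + 34.74 + 34.50) / 7 = 242.9300 / 7 = 34.7043
CL = X̄̄ = 34.7043

34.704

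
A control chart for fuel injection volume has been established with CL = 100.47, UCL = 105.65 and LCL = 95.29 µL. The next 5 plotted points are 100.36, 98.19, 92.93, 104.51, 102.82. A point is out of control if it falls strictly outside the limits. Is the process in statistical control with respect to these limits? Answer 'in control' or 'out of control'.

out of control

Compare each point to [95.29, 105.65]: sample 3 = 92.93 < LCL.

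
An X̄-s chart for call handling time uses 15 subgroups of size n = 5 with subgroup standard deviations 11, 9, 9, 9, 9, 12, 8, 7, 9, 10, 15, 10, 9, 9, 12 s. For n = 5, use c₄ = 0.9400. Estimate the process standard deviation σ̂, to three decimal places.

s̄ = (11 + 9 + 9 + 9 + 9 + 12 + 8 + 7 + 9 + 10 + 15 + 10 + 9 + 9 + 12) / 15 = 9.8667
σ̂ = s̄ / c₄ = 9.8667 / 0.9400 = 10.4965

10.496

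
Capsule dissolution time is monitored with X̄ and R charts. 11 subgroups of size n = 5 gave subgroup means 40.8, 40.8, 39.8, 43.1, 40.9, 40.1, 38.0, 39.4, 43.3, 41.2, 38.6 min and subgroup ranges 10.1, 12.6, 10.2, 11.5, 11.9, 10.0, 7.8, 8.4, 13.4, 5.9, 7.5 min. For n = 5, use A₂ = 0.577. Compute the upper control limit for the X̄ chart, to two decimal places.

X̄̄ = (40.8 + 40.8 + 39.8 + 43.1 + 40.9 + 40.1 + 38.0 + 39.4 + 43.3 + 41.2 + 38.6) / 11 = 446.0000 / 11 = 40.5455
R̄ = (10.1 + 12.6 + 10.2 + 11.5 + 11.9 + 10.0 + 7.8 + 8.4 + 13.4 + 5.9 + 7.5) / 11 = 109.3000 / 11 = 9.9364
UCL = X̄̄ + A₂·R̄ = 40.5455 + 0.577 × 9.9364 = 46.2787

46.28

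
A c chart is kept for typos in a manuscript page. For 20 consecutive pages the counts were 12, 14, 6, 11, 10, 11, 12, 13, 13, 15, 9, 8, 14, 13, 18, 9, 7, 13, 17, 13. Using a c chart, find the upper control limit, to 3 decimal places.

22.249

c̄ = (12 + 14 + 6 + 11 + 10 + 11 + 12 + 13 + 13 + 15 + 9 + 8 + 14 + 13 + 18 + 9 + 7 + 13 + 17 + 13) / 20 = 238 / 20 = 11.9000
UCL = c̄ + 3√c̄ = 11.9000 + 3 × √11.9000 = 11.9000 + 3 × 3.4496 = 22.2489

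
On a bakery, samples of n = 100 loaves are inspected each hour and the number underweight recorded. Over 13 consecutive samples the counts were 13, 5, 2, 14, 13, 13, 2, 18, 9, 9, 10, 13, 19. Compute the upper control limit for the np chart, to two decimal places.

p̄ = Σdᵢ / (k·n) = 140 / (13 × 100) = 0.10769
UCL = np̄ + 3·√(np̄(1−p̄)) = 10.7692 + 3 × √(10.7692×0.89231) = 10.7692 + 3 × 3.0999 = 20.0690

20.07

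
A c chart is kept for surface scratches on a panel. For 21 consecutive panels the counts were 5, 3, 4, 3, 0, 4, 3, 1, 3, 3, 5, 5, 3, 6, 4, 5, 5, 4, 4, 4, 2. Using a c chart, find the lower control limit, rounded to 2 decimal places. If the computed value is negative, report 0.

c̄ = (5 + 3 + 4 + 3 + 0 + 4 + 3 + 1 + 3 + 3 + 5 + 5 + 3 + 6 + 4 + 5 + 5 + 4 + 4 + 4 + 2) / 21 = 76 / 21 = 3.6190
LCL = c̄ − 3√c̄ = 3.6190 − 3 × 1.9024 = -2.0881 → 0 (cannot be negative)

0.00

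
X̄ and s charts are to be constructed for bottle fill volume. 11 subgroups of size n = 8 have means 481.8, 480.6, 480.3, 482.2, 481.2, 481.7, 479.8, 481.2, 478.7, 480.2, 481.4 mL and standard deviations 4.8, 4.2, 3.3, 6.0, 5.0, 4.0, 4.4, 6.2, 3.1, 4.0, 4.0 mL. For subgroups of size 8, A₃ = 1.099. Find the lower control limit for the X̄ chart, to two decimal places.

X̄̄ = (481.8 + 480.6 + 480.3 + 482.2 + 481.2 + 481.7 + 479.8 + 481.2 + 478.7 + 480.2 + 481.4) / 11 = 480.8273
s̄ = (4.8 + 4.2 + 3.3 + 6.0 + 5.0 + 4.0 + 4.4 + 6.2 + 3.1 + 4.0 + 4.0) / 11 = 4.4545
LCL = X̄̄ − A₃·s̄ = 480.8273 − 1.099 × 4.4545 = 475.9317

475.93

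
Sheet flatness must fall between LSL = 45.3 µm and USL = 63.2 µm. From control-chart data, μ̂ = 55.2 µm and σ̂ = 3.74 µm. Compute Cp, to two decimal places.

Cp = (USL − LSL) / (6σ̂) = (63.2 − 45.3) / (6 × 3.74) = 17.9000 / 22.4400 = 0.7977

0.80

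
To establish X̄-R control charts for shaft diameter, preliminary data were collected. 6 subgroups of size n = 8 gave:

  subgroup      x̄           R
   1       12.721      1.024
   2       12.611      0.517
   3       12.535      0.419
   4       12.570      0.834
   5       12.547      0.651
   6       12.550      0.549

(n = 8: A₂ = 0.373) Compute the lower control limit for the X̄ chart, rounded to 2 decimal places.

X̄̄ = (12.721 + 12.611 + 12.535 + 12.570 + 12.547 + 12.550) / 6 = 75.5340 / 6 = 12.5890
R̄ = (1.024 + 0.517 + 0.419 + 0.834 + 0.651 + 0.549) / 6 = 3.9940 / 6 = 0.6657
LCL = X̄̄ − A₂·R̄ = 12.5890 − 0.373 × 0.6657 = 12.3407

12.34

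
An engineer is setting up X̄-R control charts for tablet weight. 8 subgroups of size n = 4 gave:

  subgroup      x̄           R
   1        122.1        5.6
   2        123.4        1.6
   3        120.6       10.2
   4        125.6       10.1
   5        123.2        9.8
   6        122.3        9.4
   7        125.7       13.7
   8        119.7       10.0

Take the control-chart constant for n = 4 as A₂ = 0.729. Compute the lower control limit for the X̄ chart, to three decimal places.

116.410

X̄̄ = (122.1 + 123.4 + 120.6 + 125.6 + 123.2 + 122.3 + 125.7 + 119.7) / 8 = 982.6000 / 8 = 122.8250
R̄ = (5.6 + 1.6 + 10.2 + 10.1 + 9.8 + 9.4 + 13.7 + 10.0) / 8 = 70.4000 / 8 = 8.8000
LCL = X̄̄ − A₂·R̄ = 122.8250 − 0.729 × 8.8000 = 116.4098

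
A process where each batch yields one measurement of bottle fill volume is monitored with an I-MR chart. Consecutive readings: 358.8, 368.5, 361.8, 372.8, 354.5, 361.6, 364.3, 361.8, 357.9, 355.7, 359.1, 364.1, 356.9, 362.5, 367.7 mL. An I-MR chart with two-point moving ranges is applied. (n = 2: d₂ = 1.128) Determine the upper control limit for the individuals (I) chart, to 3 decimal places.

X̄ = (358.8 + 368.5 + 361.8 + 372.8 + 354.5 + 361.6 + 364.3 + 361.8 + 357.9 + 355.7 + 359.1 + 364.1 + 356.9 + 362.5 + 367.7) / 15 = 361.8667
Moving ranges: 9.7, 6.7, 11.0, 18.3, 7.1, 2.7, 2.5, 3.9, 2.2, 3.4, 5.0, 7.2, 5.6, 5.2; M̄R̄ = 90.5000 / 14 = 6.4643
UCL = X̄ + 3·M̄R̄/d₂ = 361.8667 + 3 × 6.4643 / 1.128 = 379.0589

379.059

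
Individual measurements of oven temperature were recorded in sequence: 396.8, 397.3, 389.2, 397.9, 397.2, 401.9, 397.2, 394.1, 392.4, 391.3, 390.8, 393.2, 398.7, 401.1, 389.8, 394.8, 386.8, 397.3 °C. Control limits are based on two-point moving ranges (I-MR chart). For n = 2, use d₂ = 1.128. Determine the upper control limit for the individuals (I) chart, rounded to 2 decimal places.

407.22

X̄ = (396.8 + 397.3 + 389.2 + 397.9 + 397.2 + 401.9 + 397.2 + 394.1 + 392.4 + 391.3 + 390.8 + 393.2 + 398.7 + 401.1 + 389.8 + 394.8 + 386.8 + 397.3) / 18 = 394.8778
Moving ranges: 0.5, 8.1, 8.7, 0.7, 4.7, 4.7, 3.1, 1.7, 1.1, 0.5, 2.4, 5.5, 2.4, 11.3, 5.0, 8.0, 10.5; M̄R̄ = 78.9000 / 17 = 4.6412
UCL = X̄ + 3·M̄R̄/d₂ = 394.8778 + 3 × 4.6412 / 1.128 = 407.2213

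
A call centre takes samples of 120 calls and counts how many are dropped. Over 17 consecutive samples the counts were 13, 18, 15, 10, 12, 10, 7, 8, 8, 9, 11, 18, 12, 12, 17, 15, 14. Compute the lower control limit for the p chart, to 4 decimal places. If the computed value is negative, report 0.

p̄ = Σdᵢ / (k·n) = 209 / (17 × 120) = 0.10245
LCL = p̄ − 3·√(p̄(1−p̄)/n) = 0.10245 − 3 × 0.02768 = 0.01941

0.0194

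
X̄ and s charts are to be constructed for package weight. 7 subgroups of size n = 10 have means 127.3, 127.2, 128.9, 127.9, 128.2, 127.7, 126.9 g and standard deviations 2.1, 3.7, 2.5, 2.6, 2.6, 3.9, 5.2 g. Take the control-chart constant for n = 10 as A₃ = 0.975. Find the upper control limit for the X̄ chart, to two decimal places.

X̄̄ = (127.3 + 127.2 + 128.9 + 127.9 + 128.2 + 127.7 + 126.9) / 7 = 127.7286
s̄ = (2.1 + 3.7 + 2.5 + 2.6 + 2.6 + 3.9 + 5.2) / 7 = 3.2286
UCL = X̄̄ + A₃·s̄ = 127.7286 + 0.975 × 3.2286 = 130.8764

130.88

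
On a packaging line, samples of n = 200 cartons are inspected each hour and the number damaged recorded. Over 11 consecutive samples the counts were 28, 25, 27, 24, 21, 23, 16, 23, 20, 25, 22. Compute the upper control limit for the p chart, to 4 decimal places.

0.1832

p̄ = Σdᵢ / (k·n) = 254 / (11 × 200) = 0.11545
UCL = p̄ + 3·√(p̄(1−p̄)/n) = 0.11545 + 3 × √(0.11545×0.88455/200) = 0.11545 + 3 × 0.02260 = 0.18325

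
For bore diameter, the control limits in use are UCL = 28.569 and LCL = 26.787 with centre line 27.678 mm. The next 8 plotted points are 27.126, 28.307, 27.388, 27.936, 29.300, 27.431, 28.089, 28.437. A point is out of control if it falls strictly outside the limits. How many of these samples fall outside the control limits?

Compare each point to [26.787, 28.569]: sample 5 = 29.300 > UCL.

1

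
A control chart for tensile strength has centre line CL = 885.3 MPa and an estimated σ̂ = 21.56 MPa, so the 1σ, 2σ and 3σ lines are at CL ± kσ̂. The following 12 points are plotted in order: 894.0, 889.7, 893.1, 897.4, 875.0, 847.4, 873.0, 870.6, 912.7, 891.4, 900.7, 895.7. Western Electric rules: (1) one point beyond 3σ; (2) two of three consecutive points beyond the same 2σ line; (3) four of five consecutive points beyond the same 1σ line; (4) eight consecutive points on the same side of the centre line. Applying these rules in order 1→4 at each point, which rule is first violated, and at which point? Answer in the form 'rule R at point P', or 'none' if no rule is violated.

none

Zone of each point (C = within 1σ̂, B = 1σ̂–2σ̂, A = 2σ̂–3σ̂, * = beyond 3σ̂; sign = side of CL): 1:+C, 2:+C, 3:+C, 4:+C, 5:-C, 6:-B, 7:-C, 8:-C, 9:+B, 10:+C, 11:+C, 12:+C
No rule fires across all 12 points.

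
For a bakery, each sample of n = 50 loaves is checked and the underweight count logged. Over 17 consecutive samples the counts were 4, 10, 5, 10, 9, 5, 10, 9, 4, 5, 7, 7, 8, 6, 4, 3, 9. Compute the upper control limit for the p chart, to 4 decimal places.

p̄ = Σdᵢ / (k·n) = 115 / (17 × 50) = 0.13529
UCL = p̄ + 3·√(p̄(1−p̄)/n) = 0.13529 + 3 × √(0.13529×0.86471/50) = 0.13529 + 3 × 0.04837 = 0.28041

0.2804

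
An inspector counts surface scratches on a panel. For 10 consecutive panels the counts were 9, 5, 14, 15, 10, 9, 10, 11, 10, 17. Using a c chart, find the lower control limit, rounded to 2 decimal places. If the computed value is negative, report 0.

1.05

c̄ = (9 + 5 + 14 + 15 + 10 + 9 + 10 + 11 + 10 + 17) / 10 = 110 / 10 = 11.0000
LCL = c̄ − 3√c̄ = 11.0000 − 3 × 3.3166 = 1.0501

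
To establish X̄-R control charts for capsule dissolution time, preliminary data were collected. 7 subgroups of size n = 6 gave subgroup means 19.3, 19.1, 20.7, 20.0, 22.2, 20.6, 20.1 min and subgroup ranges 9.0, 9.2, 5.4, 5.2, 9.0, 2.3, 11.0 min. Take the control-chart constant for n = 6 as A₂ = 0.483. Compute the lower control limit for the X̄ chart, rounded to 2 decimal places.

16.76

X̄̄ = (19.3 + 19.1 + 20.7 + 20.0 + 22.2 + 20.6 + 20.1) / 7 = 142.0000 / 7 = 20.2857
R̄ = (9.0 + 9.2 + 5.4 + 5.2 + 9.0 + 2.3 + 11.0) / 7 = 51.1000 / 7 = 7.3000
LCL = X̄̄ − A₂·R̄ = 20.2857 − 0.483 × 7.3000 = 16.7598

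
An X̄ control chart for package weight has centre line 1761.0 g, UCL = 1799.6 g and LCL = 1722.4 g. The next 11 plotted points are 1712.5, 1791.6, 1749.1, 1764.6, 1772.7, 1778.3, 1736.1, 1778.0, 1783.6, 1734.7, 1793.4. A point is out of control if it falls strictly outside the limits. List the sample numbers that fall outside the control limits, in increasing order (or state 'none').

Compare each point to [1722.4, 1799.6]: sample 1 = 1712.5 < LCL.

1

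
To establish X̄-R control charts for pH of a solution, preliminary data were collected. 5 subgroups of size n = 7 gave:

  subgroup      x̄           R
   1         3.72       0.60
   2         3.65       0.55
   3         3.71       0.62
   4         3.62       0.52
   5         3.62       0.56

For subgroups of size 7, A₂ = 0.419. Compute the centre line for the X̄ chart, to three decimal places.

3.664

X̄̄ = (3.72 + 3.65 + 3.71 + 3.62 + 3.62) / 5 = 18.3200 / 5 = 3.6640
CL = X̄̄ = 3.6640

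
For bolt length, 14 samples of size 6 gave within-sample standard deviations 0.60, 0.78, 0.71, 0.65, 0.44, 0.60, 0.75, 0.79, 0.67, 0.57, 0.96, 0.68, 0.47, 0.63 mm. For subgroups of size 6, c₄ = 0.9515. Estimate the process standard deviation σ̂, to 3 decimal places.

0.698

s̄ = (0.60 + 0.78 + 0.71 + 0.65 + 0.44 + 0.60 + 0.75 + 0.79 + 0.67 + 0.57 + 0.96 + 0.68 + 0.47 + 0.63) / 14 = 0.6643
σ̂ = s̄ / c₄ = 0.6643 / 0.9515 = 0.6981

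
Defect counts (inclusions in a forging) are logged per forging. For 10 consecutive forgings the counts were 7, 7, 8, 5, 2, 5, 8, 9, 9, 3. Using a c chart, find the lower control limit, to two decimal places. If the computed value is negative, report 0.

c̄ = (7 + 7 + 8 + 5 + 2 + 5 + 8 + 9 + 9 + 3) / 10 = 63 / 10 = 6.3000
LCL = c̄ − 3√c̄ = 6.3000 − 3 × 2.5100 = -1.2299 → 0 (cannot be negative)

0.00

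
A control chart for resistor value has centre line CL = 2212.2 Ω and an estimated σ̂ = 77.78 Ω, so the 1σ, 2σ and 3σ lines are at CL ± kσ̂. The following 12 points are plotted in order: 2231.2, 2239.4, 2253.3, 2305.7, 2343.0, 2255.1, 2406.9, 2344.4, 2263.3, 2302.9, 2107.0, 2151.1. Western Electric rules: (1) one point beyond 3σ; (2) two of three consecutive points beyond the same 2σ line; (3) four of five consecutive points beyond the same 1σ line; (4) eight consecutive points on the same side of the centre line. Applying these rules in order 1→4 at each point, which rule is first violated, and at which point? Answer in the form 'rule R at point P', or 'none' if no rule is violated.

rule 3 at point 8

Zone of each point (C = within 1σ̂, B = 1σ̂–2σ̂, A = 2σ̂–3σ̂, * = beyond 3σ̂; sign = side of CL): 1:+C, 2:+C, 3:+C, 4:+B, 5:+B, 6:+C, 7:+A, 8:+B, 9:+C, 10:+B, 11:-B, 12:-C
Rule 3 (four of five consecutive points beyond the same 1σ limit) is satisfied at point 8.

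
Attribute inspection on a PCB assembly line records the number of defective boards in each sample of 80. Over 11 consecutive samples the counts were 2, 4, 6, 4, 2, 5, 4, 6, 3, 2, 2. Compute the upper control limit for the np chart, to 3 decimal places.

p̄ = Σdᵢ / (k·n) = 40 / (11 × 80) = 0.04545
UCL = np̄ + 3·√(np̄(1−p̄)) = 3.6364 + 3 × √(3.6364×0.95455) = 3.6364 + 3 × 1.8631 = 9.2256

9.226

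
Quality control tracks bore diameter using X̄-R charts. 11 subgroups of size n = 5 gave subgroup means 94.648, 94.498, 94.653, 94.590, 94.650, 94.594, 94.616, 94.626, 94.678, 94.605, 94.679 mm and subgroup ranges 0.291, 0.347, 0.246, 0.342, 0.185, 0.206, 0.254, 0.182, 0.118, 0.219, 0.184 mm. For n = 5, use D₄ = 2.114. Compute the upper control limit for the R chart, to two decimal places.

0.49

R̄ = (0.291 + 0.347 + 0.246 + 0.342 + 0.185 + 0.206 + 0.254 + 0.182 + 0.118 + 0.219 + 0.184) / 11 = 2.5740 / 11 = 0.2340
UCL_R = D₄·R̄ = 2.114 × 0.2340 = 0.4947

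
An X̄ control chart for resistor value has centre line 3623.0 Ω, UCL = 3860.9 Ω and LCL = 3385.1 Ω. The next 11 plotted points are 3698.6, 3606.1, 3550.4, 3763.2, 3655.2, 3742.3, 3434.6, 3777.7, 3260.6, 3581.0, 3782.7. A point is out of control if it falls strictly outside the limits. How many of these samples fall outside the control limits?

1

Compare each point to [3385.1, 3860.9]: sample 9 = 3260.6 < LCL.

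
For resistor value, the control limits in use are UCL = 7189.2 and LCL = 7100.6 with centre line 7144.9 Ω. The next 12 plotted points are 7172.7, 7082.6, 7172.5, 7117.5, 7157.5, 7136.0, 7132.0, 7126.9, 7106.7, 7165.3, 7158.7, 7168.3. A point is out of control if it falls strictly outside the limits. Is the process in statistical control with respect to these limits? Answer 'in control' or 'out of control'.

Compare each point to [7100.6, 7189.2]: sample 2 = 7082.6 < LCL.

out of control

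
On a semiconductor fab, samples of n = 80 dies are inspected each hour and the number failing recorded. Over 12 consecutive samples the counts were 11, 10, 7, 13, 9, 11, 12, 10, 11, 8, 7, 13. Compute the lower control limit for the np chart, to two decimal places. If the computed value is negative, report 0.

p̄ = Σdᵢ / (k·n) = 122 / (12 × 80) = 0.12708
LCL = np̄ − 3·√(np̄(1−p̄)) = 10.1667 − 3 × 2.9790 = 1.2296

1.23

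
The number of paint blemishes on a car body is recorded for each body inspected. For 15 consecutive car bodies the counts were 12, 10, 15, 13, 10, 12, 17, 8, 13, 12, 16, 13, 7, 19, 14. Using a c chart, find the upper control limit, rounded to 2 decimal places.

23.44

c̄ = (12 + 10 + 15 + 13 + 10 + 12 + 17 + 8 + 13 + 12 + 16 + 13 + 7 + 19 + 14) / 15 = 191 / 15 = 12.7333
UCL = c̄ + 3√c̄ = 12.7333 + 3 × √12.7333 = 12.7333 + 3 × 3.5684 = 23.4385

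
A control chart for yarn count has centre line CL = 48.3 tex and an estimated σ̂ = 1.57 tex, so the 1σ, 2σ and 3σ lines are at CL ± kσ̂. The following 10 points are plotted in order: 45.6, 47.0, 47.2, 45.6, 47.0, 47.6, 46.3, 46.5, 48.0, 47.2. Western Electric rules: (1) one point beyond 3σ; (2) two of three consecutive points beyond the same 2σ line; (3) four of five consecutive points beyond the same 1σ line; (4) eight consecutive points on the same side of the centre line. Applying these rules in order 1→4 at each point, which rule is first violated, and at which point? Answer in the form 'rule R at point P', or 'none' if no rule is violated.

Zone of each point (C = within 1σ̂, B = 1σ̂–2σ̂, A = 2σ̂–3σ̂, * = beyond 3σ̂; sign = side of CL): 1:-B, 2:-C, 3:-C, 4:-B, 5:-C, 6:-C, 7:-B, 8:-B, 9:-C, 10:-C
Rule 4 (eight consecutive points on the same side of the centre line) is satisfied at point 8.

rule 4 at point 8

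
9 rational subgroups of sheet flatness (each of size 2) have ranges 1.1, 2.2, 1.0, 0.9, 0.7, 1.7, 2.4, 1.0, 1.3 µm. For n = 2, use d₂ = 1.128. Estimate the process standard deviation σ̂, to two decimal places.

1.21

R̄ = (1.1 + 2.2 + 1.0 + 0.9 + 0.7 + 1.7 + 2.4 + 1.0 + 1.3) / 9 = 1.3667
σ̂ = R̄ / d₂ = 1.3667 / 1.128 = 1.2116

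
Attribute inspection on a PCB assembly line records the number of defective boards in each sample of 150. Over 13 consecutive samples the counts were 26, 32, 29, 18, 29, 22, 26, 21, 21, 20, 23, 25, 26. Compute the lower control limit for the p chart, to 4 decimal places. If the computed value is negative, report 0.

0.0726

p̄ = Σdᵢ / (k·n) = 318 / (13 × 150) = 0.16308
LCL = p̄ − 3·√(p̄(1−p̄)/n) = 0.16308 − 3 × 0.03016 = 0.07258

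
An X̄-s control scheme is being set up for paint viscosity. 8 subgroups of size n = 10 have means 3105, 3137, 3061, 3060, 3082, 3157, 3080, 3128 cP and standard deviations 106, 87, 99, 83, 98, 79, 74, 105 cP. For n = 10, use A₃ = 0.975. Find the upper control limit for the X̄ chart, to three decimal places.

X̄̄ = (3105 + 3137 + 3061 + 3060 + 3082 + 3157 + 3080 + 3128) / 8 = 3101.2500
s̄ = (106 + 87 + 99 + 83 + 98 + 79 + 74 + 105) / 8 = 91.3750
UCL = X̄̄ + A₃·s̄ = 3101.2500 + 0.975 × 91.3750 = 3190.3406

3190.341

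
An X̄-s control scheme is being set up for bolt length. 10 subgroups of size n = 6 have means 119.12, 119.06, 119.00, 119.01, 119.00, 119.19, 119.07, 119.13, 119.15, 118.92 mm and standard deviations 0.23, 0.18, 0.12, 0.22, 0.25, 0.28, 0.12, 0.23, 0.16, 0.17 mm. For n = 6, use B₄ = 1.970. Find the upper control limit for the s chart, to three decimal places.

0.386

s̄ = (0.23 + 0.18 + 0.12 + 0.22 + 0.25 + 0.28 + 0.12 + 0.23 + 0.16 + 0.17) / 10 = 0.1960
UCL_s = B₄·s̄ = 1.970 × 0.1960 = 0.3861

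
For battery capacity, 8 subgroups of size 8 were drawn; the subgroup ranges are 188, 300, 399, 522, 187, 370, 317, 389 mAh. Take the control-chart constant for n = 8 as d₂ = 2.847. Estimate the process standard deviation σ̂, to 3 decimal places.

117.316

R̄ = (188 + 300 + 399 + 522 + 187 + 370 + 317 + 389) / 8 = 334.0000
σ̂ = R̄ / d₂ = 334.0000 / 2.847 = 117.3165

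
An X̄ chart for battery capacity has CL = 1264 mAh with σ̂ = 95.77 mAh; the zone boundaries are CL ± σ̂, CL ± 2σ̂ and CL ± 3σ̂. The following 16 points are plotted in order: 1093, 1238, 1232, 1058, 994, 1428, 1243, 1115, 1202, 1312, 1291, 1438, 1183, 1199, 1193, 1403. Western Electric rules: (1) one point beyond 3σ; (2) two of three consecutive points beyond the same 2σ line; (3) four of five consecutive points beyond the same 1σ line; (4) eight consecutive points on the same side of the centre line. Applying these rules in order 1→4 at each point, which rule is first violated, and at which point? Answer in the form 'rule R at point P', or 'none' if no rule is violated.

Zone of each point (C = within 1σ̂, B = 1σ̂–2σ̂, A = 2σ̂–3σ̂, * = beyond 3σ̂; sign = side of CL): 1:-B, 2:-C, 3:-C, 4:-A, 5:-A, 6:+B, 7:-C, 8:-B, 9:-C, 10:+C, 11:+C, 12:+B, 13:-C, 14:-C, 15:-C, 16:+B
Rule 2 (two of three consecutive points beyond the same 2σ limit) is satisfied at point 5.

rule 2 at point 5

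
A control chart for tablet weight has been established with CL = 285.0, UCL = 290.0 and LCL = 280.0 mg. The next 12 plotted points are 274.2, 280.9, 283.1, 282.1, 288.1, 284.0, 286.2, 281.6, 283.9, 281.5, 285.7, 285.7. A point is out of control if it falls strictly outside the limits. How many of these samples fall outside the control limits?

1

Compare each point to [280.0, 290.0]: sample 1 = 274.2 < LCL.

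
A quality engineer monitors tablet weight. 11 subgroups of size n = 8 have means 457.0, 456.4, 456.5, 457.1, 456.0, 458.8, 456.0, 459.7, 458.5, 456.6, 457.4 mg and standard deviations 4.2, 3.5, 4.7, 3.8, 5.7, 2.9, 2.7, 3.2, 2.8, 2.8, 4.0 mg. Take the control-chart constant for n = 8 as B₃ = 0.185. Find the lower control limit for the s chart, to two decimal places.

0.68

s̄ = (4.2 + 3.5 + 4.7 + 3.8 + 5.7 + 2.9 + 2.7 + 3.2 + 2.8 + 2.8 + 4.0) / 11 = 3.6636
LCL_s = B₃·s̄ = 0.185 × 3.6636 = 0.6778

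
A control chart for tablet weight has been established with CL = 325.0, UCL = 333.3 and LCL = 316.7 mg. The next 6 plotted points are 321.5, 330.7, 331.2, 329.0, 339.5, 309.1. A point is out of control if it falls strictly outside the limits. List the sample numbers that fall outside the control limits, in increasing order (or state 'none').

5, 6

Compare each point to [316.7, 333.3]: sample 5 = 339.5 > UCL; sample 6 = 309.1 < LCL.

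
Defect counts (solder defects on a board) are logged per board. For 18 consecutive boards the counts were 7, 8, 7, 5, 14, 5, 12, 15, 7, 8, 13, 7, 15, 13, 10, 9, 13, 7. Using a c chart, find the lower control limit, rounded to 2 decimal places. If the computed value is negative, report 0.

0.37

c̄ = (7 + 8 + 7 + 5 + 14 + 5 + 12 + 15 + 7 + 8 + 13 + 7 + 15 + 13 + 10 + 9 + 13 + 7) / 18 = 175 / 18 = 9.7222
LCL = c̄ − 3√c̄ = 9.7222 − 3 × 3.1180 = 0.3681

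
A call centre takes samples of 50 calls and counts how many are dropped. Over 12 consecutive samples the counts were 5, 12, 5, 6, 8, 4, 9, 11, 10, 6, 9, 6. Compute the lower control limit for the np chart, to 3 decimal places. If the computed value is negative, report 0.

0.000

p̄ = Σdᵢ / (k·n) = 91 / (12 × 50) = 0.15167
LCL = np̄ − 3·√(np̄(1−p̄)) = 7.5833 − 3 × 2.5364 = -0.0258 → 0 (negative, so LCL = 0)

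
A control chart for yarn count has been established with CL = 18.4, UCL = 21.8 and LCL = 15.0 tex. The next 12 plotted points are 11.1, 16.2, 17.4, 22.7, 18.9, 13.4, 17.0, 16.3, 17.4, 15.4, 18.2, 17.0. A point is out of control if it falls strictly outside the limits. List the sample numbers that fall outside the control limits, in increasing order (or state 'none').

Compare each point to [15.0, 21.8]: sample 1 = 11.1 < LCL; sample 4 = 22.7 > UCL; sample 6 = 13.4 < LCL.

1, 4, 6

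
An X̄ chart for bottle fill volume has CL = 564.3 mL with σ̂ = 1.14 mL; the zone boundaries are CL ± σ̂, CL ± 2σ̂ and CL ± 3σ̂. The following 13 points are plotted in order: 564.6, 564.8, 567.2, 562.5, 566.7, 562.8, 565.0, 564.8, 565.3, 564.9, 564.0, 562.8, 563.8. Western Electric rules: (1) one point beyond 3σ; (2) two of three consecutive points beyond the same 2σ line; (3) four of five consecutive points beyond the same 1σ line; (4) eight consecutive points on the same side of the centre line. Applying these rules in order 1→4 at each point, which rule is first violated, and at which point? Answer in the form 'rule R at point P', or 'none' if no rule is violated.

Zone of each point (C = within 1σ̂, B = 1σ̂–2σ̂, A = 2σ̂–3σ̂, * = beyond 3σ̂; sign = side of CL): 1:+C, 2:+C, 3:+A, 4:-B, 5:+A, 6:-B, 7:+C, 8:+C, 9:+C, 10:+C, 11:-C, 12:-B, 13:-C
Rule 2 (two of three consecutive points beyond the same 2σ limit) is satisfied at point 5.

rule 2 at point 5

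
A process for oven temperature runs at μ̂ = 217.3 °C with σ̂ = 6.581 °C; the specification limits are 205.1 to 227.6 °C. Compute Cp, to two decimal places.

Cp = (USL − LSL) / (6σ̂) = (227.6 − 205.1) / (6 × 6.581) = 22.5000 / 39.4860 = 0.5698

0.57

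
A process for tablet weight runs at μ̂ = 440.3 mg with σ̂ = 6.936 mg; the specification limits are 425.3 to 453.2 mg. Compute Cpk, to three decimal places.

Cpu = (USL − μ̂) / (3σ̂) = (453.2 − 440.3) / (3 × 6.936) = 0.6200; Cpl = (μ̂ − LSL) / (3σ̂) = (440.3 − 425.3) / (3 × 6.936) = 0.7209; Cpk = min(Cpu, Cpl) = 0.6200

0.620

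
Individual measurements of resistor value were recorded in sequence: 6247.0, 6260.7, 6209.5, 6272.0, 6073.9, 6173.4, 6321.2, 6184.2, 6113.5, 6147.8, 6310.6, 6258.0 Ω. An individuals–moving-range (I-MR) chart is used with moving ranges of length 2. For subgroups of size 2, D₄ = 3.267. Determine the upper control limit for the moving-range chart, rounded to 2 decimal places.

Moving ranges: 13.7, 51.2, 62.5, 198.1, 99.5, 147.8, 137.0, 70.7, 34.3, 162.8, 52.6; M̄R̄ = 1030.2000 / 11 = 93.6545
UCL_MR = D₄·M̄R̄ = 3.267 × 93.6545 = 305.9694

305.97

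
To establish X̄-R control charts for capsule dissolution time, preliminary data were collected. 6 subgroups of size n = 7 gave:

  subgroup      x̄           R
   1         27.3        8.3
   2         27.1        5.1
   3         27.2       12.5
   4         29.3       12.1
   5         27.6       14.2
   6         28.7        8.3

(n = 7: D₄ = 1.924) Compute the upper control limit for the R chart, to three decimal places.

19.400

R̄ = (8.3 + 5.1 + 12.5 + 12.1 + 14.2 + 8.3) / 6 = 60.5000 / 6 = 10.0833
UCL_R = D₄·R̄ = 1.924 × 10.0833 = 19.4003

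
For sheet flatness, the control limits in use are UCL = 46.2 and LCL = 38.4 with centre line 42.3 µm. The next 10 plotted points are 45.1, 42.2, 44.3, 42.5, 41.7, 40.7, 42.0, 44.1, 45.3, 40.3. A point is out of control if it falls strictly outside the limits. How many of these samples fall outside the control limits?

0

All 10 points lie within [38.4, 46.2].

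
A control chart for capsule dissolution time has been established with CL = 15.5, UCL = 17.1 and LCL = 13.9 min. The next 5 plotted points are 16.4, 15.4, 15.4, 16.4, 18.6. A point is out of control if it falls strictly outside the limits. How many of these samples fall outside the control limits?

Compare each point to [13.9, 17.1]: sample 5 = 18.6 > UCL.

1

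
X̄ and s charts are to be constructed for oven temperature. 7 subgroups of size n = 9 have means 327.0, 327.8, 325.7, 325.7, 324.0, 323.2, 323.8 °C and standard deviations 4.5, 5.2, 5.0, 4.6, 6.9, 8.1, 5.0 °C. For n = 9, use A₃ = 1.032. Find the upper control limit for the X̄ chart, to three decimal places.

331.108

X̄̄ = (327.0 + 327.8 + 325.7 + 325.7 + 324.0 + 323.2 + 323.8) / 7 = 325.3143
s̄ = (4.5 + 5.2 + 5.0 + 4.6 + 6.9 + 8.1 + 5.0) / 7 = 5.6143
UCL = X̄̄ + A₃·s̄ = 325.3143 + 1.032 × 5.6143 = 331.1082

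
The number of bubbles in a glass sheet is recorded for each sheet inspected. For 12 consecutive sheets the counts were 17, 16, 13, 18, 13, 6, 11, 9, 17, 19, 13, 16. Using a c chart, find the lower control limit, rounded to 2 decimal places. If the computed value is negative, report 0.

2.78

c̄ = (17 + 16 + 13 + 18 + 13 + 6 + 11 + 9 + 17 + 19 + 13 + 16) / 12 = 168 / 12 = 14.0000
LCL = c̄ − 3√c̄ = 14.0000 − 3 × 3.7417 = 2.7750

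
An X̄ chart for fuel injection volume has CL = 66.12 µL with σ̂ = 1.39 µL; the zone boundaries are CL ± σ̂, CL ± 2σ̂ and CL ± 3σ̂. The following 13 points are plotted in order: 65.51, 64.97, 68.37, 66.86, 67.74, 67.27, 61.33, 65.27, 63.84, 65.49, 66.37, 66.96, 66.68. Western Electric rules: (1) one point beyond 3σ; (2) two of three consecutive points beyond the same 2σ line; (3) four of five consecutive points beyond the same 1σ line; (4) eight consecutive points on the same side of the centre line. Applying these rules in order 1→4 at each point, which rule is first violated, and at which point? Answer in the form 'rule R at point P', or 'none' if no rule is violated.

Zone of each point (C = within 1σ̂, B = 1σ̂–2σ̂, A = 2σ̂–3σ̂, * = beyond 3σ̂; sign = side of CL): 1:-C, 2:-C, 3:+B, 4:+C, 5:+B, 6:+C, 7:-*, 8:-C, 9:-B, 10:-C, 11:+C, 12:+C, 13:+C
Rule 1 (one point beyond the 3σ limits) is satisfied at point 7.

rule 1 at point 7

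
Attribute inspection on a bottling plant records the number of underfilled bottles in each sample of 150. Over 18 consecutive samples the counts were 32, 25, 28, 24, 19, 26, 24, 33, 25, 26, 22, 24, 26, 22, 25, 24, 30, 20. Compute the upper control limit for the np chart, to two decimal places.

p̄ = Σdᵢ / (k·n) = 455 / (18 × 150) = 0.16852
UCL = np̄ + 3·√(np̄(1−p̄)) = 25.2778 + 3 × √(25.2778×0.83148) = 25.2778 + 3 × 4.5845 = 39.0314

39.03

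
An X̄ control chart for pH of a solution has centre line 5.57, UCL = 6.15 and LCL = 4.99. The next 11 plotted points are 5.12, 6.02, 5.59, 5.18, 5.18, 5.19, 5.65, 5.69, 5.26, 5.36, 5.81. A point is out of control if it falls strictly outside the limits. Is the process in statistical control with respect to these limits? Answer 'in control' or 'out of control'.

in control

All 11 points lie within [4.99, 6.15].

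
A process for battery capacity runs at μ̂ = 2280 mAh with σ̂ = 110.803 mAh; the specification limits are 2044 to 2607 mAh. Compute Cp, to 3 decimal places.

0.847

Cp = (USL − LSL) / (6σ̂) = (2607 − 2044) / (6 × 110.803) = 563.0000 / 664.8180 = 0.8468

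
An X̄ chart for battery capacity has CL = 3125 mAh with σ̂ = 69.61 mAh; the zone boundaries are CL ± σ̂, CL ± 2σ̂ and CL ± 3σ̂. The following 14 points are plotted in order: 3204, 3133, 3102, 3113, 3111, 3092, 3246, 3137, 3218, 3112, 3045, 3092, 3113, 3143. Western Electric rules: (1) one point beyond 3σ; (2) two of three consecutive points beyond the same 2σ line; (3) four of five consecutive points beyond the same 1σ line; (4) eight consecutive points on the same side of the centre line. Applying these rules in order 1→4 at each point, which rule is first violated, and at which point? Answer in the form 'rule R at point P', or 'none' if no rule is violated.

none

Zone of each point (C = within 1σ̂, B = 1σ̂–2σ̂, A = 2σ̂–3σ̂, * = beyond 3σ̂; sign = side of CL): 1:+B, 2:+C, 3:-C, 4:-C, 5:-C, 6:-C, 7:+B, 8:+C, 9:+B, 10:-C, 11:-B, 12:-C, 13:-C, 14:+C
No rule fires across all 14 points.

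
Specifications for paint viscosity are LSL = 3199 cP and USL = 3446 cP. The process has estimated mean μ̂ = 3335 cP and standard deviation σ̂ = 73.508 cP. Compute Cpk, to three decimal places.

Cpu = (USL − μ̂) / (3σ̂) = (3446 − 3335) / (3 × 73.508) = 0.5033; Cpl = (μ̂ − LSL) / (3σ̂) = (3335 − 3199) / (3 × 73.508) = 0.6167; Cpk = min(Cpu, Cpl) = 0.5033

0.503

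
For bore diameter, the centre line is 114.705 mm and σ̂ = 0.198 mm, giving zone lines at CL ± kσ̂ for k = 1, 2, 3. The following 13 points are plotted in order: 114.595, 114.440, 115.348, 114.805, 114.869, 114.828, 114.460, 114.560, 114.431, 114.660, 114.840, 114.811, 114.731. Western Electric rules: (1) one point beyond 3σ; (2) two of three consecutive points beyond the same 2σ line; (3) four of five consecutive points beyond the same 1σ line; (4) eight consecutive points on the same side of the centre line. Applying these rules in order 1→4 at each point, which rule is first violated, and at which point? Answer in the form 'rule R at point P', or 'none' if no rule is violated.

Zone of each point (C = within 1σ̂, B = 1σ̂–2σ̂, A = 2σ̂–3σ̂, * = beyond 3σ̂; sign = side of CL): 1:-C, 2:-B, 3:+*, 4:+C, 5:+C, 6:+C, 7:-B, 8:-C, 9:-B, 10:-C, 11:+C, 12:+C, 13:+C
Rule 1 (one point beyond the 3σ limits) is satisfied at point 3.

rule 1 at point 3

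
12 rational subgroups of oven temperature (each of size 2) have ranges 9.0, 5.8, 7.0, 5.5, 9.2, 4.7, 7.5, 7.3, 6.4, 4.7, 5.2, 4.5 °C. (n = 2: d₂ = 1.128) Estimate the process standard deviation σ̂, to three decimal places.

R̄ = (9.0 + 5.8 + 7.0 + 5.5 + 9.2 + 4.7 + 7.5 + 7.3 + 6.4 + 4.7 + 5.2 + 4.5) / 12 = 6.4000
σ̂ = R̄ / d₂ = 6.4000 / 1.128 = 5.6738

5.674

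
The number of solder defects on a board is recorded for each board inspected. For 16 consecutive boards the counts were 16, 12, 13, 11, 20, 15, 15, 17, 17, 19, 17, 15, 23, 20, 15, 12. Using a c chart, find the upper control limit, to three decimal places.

28.086

c̄ = (16 + 12 + 13 + 11 + 20 + 15 + 15 + 17 + 17 + 19 + 17 + 15 + 23 + 20 + 15 + 12) / 16 = 257 / 16 = 16.0625
UCL = c̄ + 3√c̄ = 16.0625 + 3 × √16.0625 = 16.0625 + 3 × 4.0078 = 28.0859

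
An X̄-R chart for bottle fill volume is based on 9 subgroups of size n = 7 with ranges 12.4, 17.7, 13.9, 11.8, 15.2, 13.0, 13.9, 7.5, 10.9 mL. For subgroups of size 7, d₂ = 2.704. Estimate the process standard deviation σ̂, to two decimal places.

4.78

R̄ = (12.4 + 17.7 + 13.9 + 11.8 + 15.2 + 13.0 + 13.9 + 7.5 + 10.9) / 9 = 12.9222
σ̂ = R̄ / d₂ = 12.9222 / 2.704 = 4.7789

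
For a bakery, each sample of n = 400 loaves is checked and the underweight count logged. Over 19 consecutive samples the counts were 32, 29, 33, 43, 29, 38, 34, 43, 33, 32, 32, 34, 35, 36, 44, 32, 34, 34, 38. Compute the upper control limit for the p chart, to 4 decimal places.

p̄ = Σdᵢ / (k·n) = 665 / (19 × 400) = 0.08750
UCL = p̄ + 3·√(p̄(1−p̄)/n) = 0.08750 + 3 × √(0.08750×0.91250/400) = 0.08750 + 3 × 0.01413 = 0.12988

0.1299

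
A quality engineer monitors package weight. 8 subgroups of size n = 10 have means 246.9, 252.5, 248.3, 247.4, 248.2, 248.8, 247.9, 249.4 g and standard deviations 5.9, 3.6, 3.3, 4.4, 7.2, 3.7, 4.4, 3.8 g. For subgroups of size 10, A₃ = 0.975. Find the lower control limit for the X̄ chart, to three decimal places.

244.251

X̄̄ = (246.9 + 252.5 + 248.3 + 247.4 + 248.2 + 248.8 + 247.9 + 249.4) / 8 = 248.6750
s̄ = (5.9 + 3.6 + 3.3 + 4.4 + 7.2 + 3.7 + 4.4 + 3.8) / 8 = 4.5375
LCL = X̄̄ − A₃·s̄ = 248.6750 − 0.975 × 4.5375 = 244.2509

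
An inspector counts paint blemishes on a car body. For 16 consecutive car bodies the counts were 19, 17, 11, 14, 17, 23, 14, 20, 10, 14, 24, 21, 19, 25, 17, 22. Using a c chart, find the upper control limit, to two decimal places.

30.64

c̄ = (19 + 17 + 11 + 14 + 17 + 23 + 14 + 20 + 10 + 14 + 24 + 21 + 19 + 25 + 17 + 22) / 16 = 287 / 16 = 17.9375
UCL = c̄ + 3√c̄ = 17.9375 + 3 × √17.9375 = 17.9375 + 3 × 4.2353 = 30.6433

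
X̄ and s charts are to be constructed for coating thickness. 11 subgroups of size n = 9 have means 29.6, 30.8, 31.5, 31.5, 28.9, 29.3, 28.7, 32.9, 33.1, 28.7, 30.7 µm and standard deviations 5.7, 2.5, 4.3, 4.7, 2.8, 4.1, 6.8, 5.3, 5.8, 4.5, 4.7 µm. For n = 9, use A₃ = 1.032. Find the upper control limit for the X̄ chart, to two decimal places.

X̄̄ = (29.6 + 30.8 + 31.5 + 31.5 + 28.9 + 29.3 + 28.7 + 32.9 + 33.1 + 28.7 + 30.7) / 11 = 30.5182
s̄ = (5.7 + 2.5 + 4.3 + 4.7 + 2.8 + 4.1 + 6.8 + 5.3 + 5.8 + 4.5 + 4.7) / 11 = 4.6545
UCL = X̄̄ + A₃·s̄ = 30.5182 + 1.032 × 4.6545 = 35.3217

35.32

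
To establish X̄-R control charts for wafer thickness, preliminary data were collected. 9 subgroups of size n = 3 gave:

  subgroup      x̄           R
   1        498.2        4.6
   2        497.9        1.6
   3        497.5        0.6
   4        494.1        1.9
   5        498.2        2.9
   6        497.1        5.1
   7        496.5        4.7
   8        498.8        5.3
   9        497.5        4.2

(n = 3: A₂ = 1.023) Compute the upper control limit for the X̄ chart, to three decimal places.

X̄̄ = (498.2 + 497.9 + 497.5 + 494.1 + 498.2 + 497.1 + 496.5 + 498.8 + 497.5) / 9 = 4475.8000 / 9 = 497.3111
R̄ = (4.6 + 1.6 + 0.6 + 1.9 + 2.9 + 5.1 + 4.7 + 5.3 + 4.2) / 9 = 30.9000 / 9 = 3.4333
UCL = X̄̄ + A₂·R̄ = 497.3111 + 1.023 × 3.4333 = 500.8234

500.823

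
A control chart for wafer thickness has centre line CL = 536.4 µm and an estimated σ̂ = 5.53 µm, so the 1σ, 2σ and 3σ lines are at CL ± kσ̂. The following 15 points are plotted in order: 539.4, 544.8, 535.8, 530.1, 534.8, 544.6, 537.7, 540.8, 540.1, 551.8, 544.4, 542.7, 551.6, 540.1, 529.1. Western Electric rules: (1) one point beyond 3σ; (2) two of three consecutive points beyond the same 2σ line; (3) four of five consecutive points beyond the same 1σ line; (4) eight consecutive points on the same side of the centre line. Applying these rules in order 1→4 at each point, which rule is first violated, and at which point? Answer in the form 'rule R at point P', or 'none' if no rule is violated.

Zone of each point (C = within 1σ̂, B = 1σ̂–2σ̂, A = 2σ̂–3σ̂, * = beyond 3σ̂; sign = side of CL): 1:+C, 2:+B, 3:-C, 4:-B, 5:-C, 6:+B, 7:+C, 8:+C, 9:+C, 10:+A, 11:+B, 12:+B, 13:+A, 14:+C, 15:-B
Rule 3 (four of five consecutive points beyond the same 1σ limit) is satisfied at point 13.

rule 3 at point 13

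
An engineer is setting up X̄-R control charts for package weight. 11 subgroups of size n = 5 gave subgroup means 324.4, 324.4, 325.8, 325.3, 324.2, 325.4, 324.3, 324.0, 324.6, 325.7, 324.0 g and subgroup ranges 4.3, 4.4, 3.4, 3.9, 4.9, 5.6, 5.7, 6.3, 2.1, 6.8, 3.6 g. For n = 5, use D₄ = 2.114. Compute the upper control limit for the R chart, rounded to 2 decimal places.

9.80

R̄ = (4.3 + 4.4 + 3.4 + 3.9 + 4.9 + 5.6 + 5.7 + 6.3 + 2.1 + 6.8 + 3.6) / 11 = 51.0000 / 11 = 4.6364
UCL_R = D₄·R̄ = 2.114 × 4.6364 = 9.8013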